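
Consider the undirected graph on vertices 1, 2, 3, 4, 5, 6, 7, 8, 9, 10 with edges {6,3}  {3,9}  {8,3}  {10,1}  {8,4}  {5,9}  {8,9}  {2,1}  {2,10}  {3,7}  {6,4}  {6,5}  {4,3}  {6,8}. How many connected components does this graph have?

2

Starting from 1 we can reach 1, 2, 10. That is one component of size 3.
Starting from 3 we can reach 3, 4, 5, 6, 7, 8, 9. That is one component of size 7.
Total: 2 components.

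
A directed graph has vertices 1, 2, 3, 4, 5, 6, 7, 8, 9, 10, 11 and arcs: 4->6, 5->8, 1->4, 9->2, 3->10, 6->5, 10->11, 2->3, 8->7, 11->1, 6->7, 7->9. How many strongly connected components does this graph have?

{1, 2, 3, 4, 5, 6, 7, 8, 9, 10, 11} are all mutually reachable — one SCC of size 11.
That gives 1 strongly connected component.

1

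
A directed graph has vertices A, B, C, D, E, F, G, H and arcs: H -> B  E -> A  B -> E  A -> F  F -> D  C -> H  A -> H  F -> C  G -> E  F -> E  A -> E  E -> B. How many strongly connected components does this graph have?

{A, B, C, E, F, H} are all mutually reachable — one SCC of size 6.
{D} is an SCC by itself.
{G} is an SCC by itself.
That gives 3 strongly connected components.

3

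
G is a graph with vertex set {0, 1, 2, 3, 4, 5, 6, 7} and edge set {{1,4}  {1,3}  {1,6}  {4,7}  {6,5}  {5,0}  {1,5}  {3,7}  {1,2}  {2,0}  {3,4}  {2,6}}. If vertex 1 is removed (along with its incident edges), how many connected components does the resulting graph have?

With 1 gone, the remaining components are: {3, 4, 7}; {0, 2, 5, 6}.
That is 2 components.

2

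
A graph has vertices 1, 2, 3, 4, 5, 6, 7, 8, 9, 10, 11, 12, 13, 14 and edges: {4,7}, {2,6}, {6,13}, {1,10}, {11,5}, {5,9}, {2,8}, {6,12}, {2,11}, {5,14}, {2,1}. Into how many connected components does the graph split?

3 is isolated — a component by itself.
Starting from 4 we can reach 4, 7. That is one component of size 2.
Starting from 1 we can reach 1, 2, 5, 6, 8, 9, 10, 11, 12, 13, 14. That is one component of size 11.
Total: 3 components.

3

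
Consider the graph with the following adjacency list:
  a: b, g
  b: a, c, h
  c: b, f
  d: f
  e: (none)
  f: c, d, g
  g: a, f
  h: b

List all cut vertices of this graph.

Removing b increases the component count from 2 to 3, so b is a cut vertex.
Removing f increases the component count from 2 to 3, so f is a cut vertex.
By contrast removing g leaves 2 components; it is not a cut vertex. No other vertex is a cut vertex either.

b, f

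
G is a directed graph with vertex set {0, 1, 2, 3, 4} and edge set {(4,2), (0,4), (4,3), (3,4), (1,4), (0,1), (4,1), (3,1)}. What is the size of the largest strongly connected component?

3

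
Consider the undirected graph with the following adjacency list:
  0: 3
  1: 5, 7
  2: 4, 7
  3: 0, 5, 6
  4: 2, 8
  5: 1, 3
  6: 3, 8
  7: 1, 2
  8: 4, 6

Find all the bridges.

The edges on the cycle 1-5-3-6-8-4-2-7-1 are not bridges since each lies on that cycle.
But removing 0-3 disconnects 0 from 3 — this is a bridge.

0-3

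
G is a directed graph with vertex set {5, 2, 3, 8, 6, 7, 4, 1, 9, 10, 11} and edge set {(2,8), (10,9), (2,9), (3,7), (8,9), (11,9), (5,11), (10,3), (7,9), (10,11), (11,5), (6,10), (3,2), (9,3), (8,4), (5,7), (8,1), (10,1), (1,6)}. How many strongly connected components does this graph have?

{1, 2, 3, 5, 6, 7, 8, 9, 10, 11} are all mutually reachable — one SCC of size 10.
{4} is an SCC by itself.
That gives 2 strongly connected components.

2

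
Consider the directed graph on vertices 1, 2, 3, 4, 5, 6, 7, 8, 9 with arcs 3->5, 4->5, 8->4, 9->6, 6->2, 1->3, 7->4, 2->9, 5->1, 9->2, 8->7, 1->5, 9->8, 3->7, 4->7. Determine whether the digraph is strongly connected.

No

There is no directed path from 7 to 9, so the graph is not strongly connected.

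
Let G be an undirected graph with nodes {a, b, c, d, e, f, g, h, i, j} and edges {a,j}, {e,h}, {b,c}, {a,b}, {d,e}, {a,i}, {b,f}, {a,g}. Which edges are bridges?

a-b, a-g, a-i, a-j, b-c, b-f, d-e, e-h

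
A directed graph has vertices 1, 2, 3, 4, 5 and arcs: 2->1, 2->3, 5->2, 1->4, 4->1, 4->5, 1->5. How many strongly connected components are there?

{1, 2, 4, 5} are all mutually reachable — one SCC of size 4.
{3} is an SCC by itself.
That gives 2 strongly connected components.

2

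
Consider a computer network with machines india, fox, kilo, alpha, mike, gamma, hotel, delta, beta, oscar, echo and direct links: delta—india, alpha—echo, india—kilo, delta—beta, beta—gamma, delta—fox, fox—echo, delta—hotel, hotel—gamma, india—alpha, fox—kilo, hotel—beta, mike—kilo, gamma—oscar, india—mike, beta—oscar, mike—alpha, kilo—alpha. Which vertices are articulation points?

delta

Removing delta increases the component count from 1 to 2, so delta is a cut vertex.
By contrast removing kilo leaves 1 component; it is not a cut vertex. No other vertex is a cut vertex either.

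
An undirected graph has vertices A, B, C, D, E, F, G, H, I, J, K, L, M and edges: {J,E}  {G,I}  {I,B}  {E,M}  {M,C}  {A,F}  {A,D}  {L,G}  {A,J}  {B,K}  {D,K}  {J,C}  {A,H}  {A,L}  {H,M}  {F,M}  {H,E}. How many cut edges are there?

0

The edges on the cycle A-H-E-J-A are not bridges since each lies on that cycle.
Every edge lies on some cycle, so there are no bridges.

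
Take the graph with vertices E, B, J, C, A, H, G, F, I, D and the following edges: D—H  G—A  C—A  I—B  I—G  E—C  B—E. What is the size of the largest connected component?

6

F is isolated — a component by itself.
J is isolated — a component by itself.
Starting from D we can reach D, H. That is one component of size 2.
Starting from A we can reach A, B, C, E, G, I. That is one component of size 6.
The largest has 6 vertices.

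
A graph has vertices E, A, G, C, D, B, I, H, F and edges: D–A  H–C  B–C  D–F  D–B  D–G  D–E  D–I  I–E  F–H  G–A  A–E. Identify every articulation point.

D

Removing D increases the component count from 1 to 2, so D is a cut vertex.
By contrast removing A leaves 1 component; it is not a cut vertex. No other vertex is a cut vertex either.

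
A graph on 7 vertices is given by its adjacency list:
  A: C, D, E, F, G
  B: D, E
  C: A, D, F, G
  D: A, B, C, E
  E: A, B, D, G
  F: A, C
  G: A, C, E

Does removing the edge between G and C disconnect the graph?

No

After removing G-C, the path G-A-C still connects them, so the edge is not a bridge.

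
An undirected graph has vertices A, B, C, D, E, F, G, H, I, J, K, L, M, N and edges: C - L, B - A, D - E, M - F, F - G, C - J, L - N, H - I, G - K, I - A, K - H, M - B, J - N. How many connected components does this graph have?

3

Starting from D we can reach D, E. That is one component of size 2.
Starting from C we can reach C, J, L, N. That is one component of size 4.
Starting from A we can reach A, B, F, G, H, I, K, M. That is one component of size 8.
Total: 3 components.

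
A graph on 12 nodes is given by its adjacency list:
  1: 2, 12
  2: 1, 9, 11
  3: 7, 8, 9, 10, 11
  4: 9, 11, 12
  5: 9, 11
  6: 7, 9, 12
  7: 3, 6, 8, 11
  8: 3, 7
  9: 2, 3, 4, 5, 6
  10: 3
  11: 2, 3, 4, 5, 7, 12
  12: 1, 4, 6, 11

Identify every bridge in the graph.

The edges on the cycle 3-11-4-9-3 are not bridges since each lies on that cycle.
But removing 3-10 disconnects 3 from 10 — this is a bridge.

10-3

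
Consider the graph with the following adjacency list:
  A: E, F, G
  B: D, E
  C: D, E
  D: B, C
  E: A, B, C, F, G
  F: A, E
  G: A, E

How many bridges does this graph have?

The edges on the cycle E-F-A-E are not bridges since each lies on that cycle.
Every edge lies on some cycle, so there are no bridges.

0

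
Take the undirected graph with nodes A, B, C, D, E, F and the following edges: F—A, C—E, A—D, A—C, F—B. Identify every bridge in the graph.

removing F—A disconnects F from A; removing D—A disconnects D from A; removing F—B disconnects F from B; removing C—A disconnects C from A — these are bridges.
In total 5 edges are bridges.

A-C, A-D, A-F, B-F, C-E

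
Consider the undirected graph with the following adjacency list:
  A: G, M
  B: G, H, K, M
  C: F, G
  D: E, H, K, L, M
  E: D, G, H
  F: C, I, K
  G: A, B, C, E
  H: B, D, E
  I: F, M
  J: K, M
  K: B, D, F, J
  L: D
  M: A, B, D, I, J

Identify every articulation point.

D

Removing D increases the component count from 1 to 2, so D is a cut vertex.
By contrast removing H leaves 1 component; it is not a cut vertex. No other vertex is a cut vertex either.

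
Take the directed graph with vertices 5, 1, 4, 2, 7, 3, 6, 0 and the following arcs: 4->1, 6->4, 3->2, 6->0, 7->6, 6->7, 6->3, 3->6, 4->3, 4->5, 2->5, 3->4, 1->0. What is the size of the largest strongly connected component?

4

{3, 4, 6, 7} are all mutually reachable — one SCC of size 4.
{0} is an SCC by itself.
{5} is an SCC by itself.
{2} is an SCC by itself.
{1} is an SCC by itself.
The largest has 4 vertices.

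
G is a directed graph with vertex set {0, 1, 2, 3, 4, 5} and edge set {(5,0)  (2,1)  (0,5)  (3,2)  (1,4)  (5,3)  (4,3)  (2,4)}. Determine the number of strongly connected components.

2

{1, 2, 3, 4} are all mutually reachable — one SCC of size 4.
{0, 5} are all mutually reachable — one SCC of size 2.
That gives 2 strongly connected components.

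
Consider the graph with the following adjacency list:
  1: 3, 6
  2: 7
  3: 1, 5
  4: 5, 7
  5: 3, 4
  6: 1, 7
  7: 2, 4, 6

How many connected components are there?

Starting from 1 we can reach 1, 2, 3, 4, 5, 6, 7. That is one component of size 7.
Total: 1 component.

1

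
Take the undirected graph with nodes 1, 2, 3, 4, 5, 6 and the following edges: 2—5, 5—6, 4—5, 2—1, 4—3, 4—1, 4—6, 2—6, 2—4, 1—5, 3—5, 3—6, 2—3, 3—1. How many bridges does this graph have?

The edges on the cycle 2-4-3-5-2 are not bridges since each lies on that cycle.
Every edge lies on some cycle, so there are no bridges.

0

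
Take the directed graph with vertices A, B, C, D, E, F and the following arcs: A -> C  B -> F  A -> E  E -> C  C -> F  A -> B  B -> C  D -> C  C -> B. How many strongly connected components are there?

{B, C} are all mutually reachable — one SCC of size 2.
{F} is an SCC by itself.
{A} is an SCC by itself.
{E} is an SCC by itself.
{D} is an SCC by itself.
That gives 5 strongly connected components.

5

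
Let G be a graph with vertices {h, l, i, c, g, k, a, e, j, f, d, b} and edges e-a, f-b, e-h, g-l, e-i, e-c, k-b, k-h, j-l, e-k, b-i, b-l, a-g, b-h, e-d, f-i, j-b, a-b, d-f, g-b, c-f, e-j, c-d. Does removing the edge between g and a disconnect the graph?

After removing g-a, the path g-b-a still connects them, so the edge is not a bridge.

No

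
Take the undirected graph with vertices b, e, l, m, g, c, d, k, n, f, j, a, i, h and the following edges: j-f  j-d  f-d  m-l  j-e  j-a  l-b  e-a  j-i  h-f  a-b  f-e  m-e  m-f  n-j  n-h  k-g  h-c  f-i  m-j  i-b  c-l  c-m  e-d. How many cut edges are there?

The edges on the cycle m-f-d-e-m are not bridges since each lies on that cycle.
But removing k-g disconnects k from g — this is a bridge.

1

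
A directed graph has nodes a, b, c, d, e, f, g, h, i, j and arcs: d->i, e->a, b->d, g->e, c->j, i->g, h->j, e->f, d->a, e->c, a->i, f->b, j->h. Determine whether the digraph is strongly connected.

No

There is no directed path from j to d, so the graph is not strongly connected.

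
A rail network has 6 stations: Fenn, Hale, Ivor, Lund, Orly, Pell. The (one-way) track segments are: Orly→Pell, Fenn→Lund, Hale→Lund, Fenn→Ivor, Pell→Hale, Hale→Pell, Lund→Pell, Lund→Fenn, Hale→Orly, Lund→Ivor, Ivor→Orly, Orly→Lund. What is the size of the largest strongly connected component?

{Fenn, Hale, Ivor, Lund, Orly, Pell} are all mutually reachable — one SCC of size 6.
The largest has 6 vertices.

6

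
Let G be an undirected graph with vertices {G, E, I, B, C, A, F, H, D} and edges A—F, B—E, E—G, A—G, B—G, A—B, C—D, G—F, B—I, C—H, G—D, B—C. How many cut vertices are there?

2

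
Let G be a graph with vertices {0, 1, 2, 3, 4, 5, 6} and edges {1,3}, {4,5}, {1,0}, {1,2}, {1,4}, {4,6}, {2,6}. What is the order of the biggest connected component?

Starting from 0 we can reach 0, 1, 2, 3, 4, 5, 6. That is one component of size 7.
The largest has 7 vertices.

7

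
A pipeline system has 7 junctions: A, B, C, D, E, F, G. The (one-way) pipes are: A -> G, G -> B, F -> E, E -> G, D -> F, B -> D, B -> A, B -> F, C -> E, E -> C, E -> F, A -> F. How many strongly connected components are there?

1

{A, B, C, D, E, F, G} are all mutually reachable — one SCC of size 7.
That gives 1 strongly connected component.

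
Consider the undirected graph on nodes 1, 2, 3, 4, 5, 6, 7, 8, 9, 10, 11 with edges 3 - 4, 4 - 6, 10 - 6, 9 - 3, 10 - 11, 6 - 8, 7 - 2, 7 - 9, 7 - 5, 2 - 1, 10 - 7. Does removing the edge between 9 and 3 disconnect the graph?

No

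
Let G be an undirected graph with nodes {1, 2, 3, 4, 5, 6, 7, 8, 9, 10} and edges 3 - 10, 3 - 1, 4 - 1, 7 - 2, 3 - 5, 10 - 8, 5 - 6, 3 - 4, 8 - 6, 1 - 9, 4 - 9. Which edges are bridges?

The edges on the cycle 3-4-9-1-3 are not bridges since each lies on that cycle.
But removing 7 - 2 disconnects 7 from 2 — this is a bridge.

2-7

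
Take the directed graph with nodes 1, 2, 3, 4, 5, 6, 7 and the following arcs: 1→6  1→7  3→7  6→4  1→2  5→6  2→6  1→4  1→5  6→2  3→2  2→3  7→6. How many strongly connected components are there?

{2, 3, 6, 7} are all mutually reachable — one SCC of size 4.
{5} is an SCC by itself.
{1} is an SCC by itself.
{4} is an SCC by itself.
That gives 4 strongly connected components.

4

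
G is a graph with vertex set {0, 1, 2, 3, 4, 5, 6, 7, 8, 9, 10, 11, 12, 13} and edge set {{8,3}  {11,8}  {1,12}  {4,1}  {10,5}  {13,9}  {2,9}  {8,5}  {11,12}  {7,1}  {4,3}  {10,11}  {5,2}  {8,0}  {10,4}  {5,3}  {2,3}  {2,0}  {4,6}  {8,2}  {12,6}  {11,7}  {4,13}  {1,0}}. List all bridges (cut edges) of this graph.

The edges on the cycle 10-4-1-0-2-8-11-10 are not bridges since each lies on that cycle.
Every edge lies on some cycle, so there are no bridges.

none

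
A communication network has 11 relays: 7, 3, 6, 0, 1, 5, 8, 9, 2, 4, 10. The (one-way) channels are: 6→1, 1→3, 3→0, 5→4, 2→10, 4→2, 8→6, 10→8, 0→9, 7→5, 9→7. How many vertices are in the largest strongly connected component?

11

{0, 1, 2, 3, 4, 5, 6, 7, 8, 9, 10} are all mutually reachable — one SCC of size 11.
The largest has 11 vertices.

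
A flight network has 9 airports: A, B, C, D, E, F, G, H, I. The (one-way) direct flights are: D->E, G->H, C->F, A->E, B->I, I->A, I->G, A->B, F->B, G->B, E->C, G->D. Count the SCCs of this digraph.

2

{A, B, C, D, E, F, G, I} are all mutually reachable — one SCC of size 8.
{H} is an SCC by itself.
That gives 2 strongly connected components.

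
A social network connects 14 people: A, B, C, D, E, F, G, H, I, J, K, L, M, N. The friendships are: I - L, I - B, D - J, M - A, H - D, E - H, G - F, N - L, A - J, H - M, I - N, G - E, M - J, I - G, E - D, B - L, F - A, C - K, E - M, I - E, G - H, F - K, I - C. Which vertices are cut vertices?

I

Removing I increases the component count from 1 to 2, so I is a cut vertex.
By contrast removing A leaves 1 component; it is not a cut vertex. No other vertex is a cut vertex either.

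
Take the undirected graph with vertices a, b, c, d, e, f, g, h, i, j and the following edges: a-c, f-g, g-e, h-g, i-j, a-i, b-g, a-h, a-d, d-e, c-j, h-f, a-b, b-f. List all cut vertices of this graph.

Removing a increases the component count from 1 to 2, so a is a cut vertex.
By contrast removing h leaves 1 component; it is not a cut vertex. No other vertex is a cut vertex either.

a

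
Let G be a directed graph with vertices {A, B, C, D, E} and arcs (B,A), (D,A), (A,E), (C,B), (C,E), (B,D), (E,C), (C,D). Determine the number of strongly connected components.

{A, B, C, D, E} are all mutually reachable — one SCC of size 5.
That gives 1 strongly connected component.

1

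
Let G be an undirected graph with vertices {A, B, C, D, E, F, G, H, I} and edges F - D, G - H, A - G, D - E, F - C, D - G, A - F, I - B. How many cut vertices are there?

Removing D increases the component count from 2 to 3, so D is a cut vertex.
Removing F increases the component count from 2 to 3, so F is a cut vertex.
Removing G increases the component count from 2 to 3, so G is a cut vertex.
By contrast removing B leaves 2 components; it is not a cut vertex. No other vertex is a cut vertex either.

3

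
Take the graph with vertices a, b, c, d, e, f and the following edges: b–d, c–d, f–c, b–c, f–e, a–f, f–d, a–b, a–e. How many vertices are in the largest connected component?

Starting from a we can reach a, b, c, d, e, f. That is one component of size 6.
The largest has 6 vertices.

6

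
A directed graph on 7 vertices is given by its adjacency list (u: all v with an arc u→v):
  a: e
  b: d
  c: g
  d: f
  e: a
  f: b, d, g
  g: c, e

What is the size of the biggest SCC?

{b, d, f} are all mutually reachable — one SCC of size 3.
{c, g} are all mutually reachable — one SCC of size 2.
{a, e} are all mutually reachable — one SCC of size 2.
The largest has 3 vertices.

3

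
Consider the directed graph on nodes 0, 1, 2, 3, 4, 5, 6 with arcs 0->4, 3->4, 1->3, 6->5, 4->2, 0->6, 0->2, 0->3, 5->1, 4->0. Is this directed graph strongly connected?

There is no directed path from 2 to 6, so the graph is not strongly connected.

No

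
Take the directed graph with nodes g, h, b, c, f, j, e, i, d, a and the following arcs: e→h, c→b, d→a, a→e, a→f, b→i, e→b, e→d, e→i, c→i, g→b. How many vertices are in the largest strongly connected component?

3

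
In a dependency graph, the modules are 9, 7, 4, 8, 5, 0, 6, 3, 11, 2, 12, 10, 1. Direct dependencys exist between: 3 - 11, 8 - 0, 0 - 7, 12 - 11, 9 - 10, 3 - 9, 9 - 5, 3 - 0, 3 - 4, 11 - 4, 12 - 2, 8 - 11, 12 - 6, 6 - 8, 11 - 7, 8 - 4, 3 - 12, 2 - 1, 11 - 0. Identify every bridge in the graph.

The edges on the cycle 3-12-6-8-4-11-3 are not bridges since each lies on that cycle.
But removing 1 - 2 disconnects 1 from 2; removing 9 - 3 disconnects 9 from 3; removing 2 - 12 disconnects 2 from 12; removing 9 - 5 disconnects 9 from 5 — these are bridges.
In total 5 edges are bridges.

1-2, 10-9, 12-2, 3-9, 5-9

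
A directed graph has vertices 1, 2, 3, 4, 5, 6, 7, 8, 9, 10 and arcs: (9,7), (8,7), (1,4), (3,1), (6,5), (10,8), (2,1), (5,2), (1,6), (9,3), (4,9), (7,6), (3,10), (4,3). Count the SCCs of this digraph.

1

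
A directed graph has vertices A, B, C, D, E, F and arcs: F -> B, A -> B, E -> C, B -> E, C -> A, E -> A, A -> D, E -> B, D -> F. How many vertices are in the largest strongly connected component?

{A, B, C, D, E, F} are all mutually reachable — one SCC of size 6.
The largest has 6 vertices.

6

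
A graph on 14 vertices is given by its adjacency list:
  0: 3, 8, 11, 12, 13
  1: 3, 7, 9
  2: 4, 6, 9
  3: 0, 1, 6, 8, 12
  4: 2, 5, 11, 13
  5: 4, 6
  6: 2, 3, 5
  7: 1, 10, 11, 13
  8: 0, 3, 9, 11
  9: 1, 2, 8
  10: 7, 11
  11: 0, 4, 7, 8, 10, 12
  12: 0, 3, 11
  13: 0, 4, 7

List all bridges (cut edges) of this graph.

The edges on the cycle 12-0-3-12 are not bridges since each lies on that cycle.
Every edge lies on some cycle, so there are no bridges.

none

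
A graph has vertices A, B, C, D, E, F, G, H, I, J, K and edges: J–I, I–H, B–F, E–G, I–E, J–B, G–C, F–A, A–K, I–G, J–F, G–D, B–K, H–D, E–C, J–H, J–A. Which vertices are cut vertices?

J

Removing J increases the component count from 1 to 2, so J is a cut vertex.
By contrast removing K leaves 1 component; it is not a cut vertex. No other vertex is a cut vertex either.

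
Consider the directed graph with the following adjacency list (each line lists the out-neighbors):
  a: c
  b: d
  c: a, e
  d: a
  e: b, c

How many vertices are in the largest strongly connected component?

5

{a, b, c, d, e} are all mutually reachable — one SCC of size 5.
The largest has 5 vertices.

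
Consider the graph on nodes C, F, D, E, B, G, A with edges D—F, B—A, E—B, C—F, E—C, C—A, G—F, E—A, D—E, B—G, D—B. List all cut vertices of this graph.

none

Removing F, for instance, still leaves 1 component. No single vertex removal increases the component count — the graph has no articulation points.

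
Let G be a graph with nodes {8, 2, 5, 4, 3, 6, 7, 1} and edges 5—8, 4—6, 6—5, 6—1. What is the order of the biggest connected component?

5

7 is isolated — a component by itself.
3 is isolated — a component by itself.
2 is isolated — a component by itself.
Starting from 1 we can reach 1, 4, 5, 6, 8. That is one component of size 5.
The largest has 5 vertices.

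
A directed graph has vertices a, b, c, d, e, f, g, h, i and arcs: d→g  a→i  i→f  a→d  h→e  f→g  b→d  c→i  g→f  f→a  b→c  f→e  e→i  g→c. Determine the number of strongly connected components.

3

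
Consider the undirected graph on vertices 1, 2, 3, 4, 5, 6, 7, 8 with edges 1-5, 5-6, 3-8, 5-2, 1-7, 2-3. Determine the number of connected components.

2

4 is isolated — a component by itself.
Starting from 1 we can reach 1, 2, 3, 5, 6, 7, 8. That is one component of size 7.
Total: 2 components.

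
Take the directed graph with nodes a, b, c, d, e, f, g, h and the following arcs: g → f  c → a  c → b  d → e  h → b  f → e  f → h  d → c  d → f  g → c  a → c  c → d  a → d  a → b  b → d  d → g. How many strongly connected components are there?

{a, b, c, d, f, g, h} are all mutually reachable — one SCC of size 7.
{e} is an SCC by itself.
That gives 2 strongly connected components.

2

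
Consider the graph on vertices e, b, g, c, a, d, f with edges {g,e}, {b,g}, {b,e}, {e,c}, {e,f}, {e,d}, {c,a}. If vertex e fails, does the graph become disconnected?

Deleting e raises the number of components from 1 to 4, so e is a cut vertex.

Yes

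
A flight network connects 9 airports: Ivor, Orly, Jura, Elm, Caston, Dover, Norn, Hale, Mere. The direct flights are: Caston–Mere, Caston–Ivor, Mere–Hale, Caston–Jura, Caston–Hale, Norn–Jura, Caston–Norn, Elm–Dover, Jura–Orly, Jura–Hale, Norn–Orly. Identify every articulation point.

Caston

Removing Caston increases the component count from 2 to 3, so Caston is a cut vertex.
By contrast removing Jura leaves 2 components; it is not a cut vertex. No other vertex is a cut vertex either.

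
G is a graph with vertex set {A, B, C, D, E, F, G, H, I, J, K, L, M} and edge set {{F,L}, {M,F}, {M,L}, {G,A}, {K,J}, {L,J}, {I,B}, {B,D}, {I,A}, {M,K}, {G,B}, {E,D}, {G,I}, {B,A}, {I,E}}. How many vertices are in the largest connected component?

6

H is isolated — a component by itself.
C is isolated — a component by itself.
Starting from F we can reach F, J, K, L, M. That is one component of size 5.
Starting from A we can reach A, B, D, E, G, I. That is one component of size 6.
The largest has 6 vertices.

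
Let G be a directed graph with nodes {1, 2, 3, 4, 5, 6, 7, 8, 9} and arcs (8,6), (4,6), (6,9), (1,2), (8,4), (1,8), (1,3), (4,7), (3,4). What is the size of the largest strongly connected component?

{6} is an SCC by itself.
{4} is an SCC by itself.
{5} is an SCC by itself.
{8} is an SCC by itself.
{3} is an SCC by itself.
(and 4 more singleton SCCs)
The largest has 1 vertex.

1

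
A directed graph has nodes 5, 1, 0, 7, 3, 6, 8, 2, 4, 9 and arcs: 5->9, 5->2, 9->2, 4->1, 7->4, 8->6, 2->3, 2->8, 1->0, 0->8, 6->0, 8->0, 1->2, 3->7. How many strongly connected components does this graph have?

4

{1, 2, 3, 4, 7} are all mutually reachable — one SCC of size 5.
{0, 6, 8} are all mutually reachable — one SCC of size 3.
{5} is an SCC by itself.
{9} is an SCC by itself.
That gives 4 strongly connected components.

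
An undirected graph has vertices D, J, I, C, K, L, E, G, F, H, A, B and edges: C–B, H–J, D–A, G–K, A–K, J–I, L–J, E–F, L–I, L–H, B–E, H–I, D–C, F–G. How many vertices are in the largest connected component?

Starting from H we can reach H, I, J, L. That is one component of size 4.
Starting from A we can reach A, B, C, D, E, F, G, K. That is one component of size 8.
The largest has 8 vertices.

8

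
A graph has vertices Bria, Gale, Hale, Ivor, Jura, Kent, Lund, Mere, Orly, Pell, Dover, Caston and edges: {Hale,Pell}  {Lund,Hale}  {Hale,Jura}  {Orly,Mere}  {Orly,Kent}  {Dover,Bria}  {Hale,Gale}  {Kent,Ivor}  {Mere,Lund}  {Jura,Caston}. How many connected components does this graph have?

2

Starting from Bria we can reach Bria, Dover. That is one component of size 2.
Starting from Gale we can reach Gale, Hale, Ivor, Jura, Kent, Lund, Mere, Orly, Pell, Caston. That is one component of size 10.
Total: 2 components.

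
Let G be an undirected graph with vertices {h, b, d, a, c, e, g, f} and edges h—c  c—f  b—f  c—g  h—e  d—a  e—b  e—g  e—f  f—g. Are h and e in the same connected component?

From h we can reach b, c, e, f, g, h, which includes e.

Yes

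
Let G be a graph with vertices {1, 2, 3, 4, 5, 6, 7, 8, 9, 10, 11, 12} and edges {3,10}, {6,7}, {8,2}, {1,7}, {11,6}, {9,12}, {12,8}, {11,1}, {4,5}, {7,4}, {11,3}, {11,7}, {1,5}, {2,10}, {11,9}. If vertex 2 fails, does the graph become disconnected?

No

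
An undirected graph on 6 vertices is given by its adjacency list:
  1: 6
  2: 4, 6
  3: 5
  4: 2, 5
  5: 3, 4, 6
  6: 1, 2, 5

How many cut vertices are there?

Removing 5 increases the component count from 1 to 2, so 5 is a cut vertex.
Removing 6 increases the component count from 1 to 2, so 6 is a cut vertex.
By contrast removing 1 leaves 1 component; it is not a cut vertex. No other vertex is a cut vertex either.

2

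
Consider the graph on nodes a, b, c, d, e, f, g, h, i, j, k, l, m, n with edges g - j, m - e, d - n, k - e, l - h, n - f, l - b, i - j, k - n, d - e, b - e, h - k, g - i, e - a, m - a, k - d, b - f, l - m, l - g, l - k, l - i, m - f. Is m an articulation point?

Deleting m leaves 2 components (was 2), so m is not a cut vertex.

No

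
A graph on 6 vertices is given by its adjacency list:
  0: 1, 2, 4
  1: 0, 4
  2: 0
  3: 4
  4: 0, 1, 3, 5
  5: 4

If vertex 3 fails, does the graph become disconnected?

No

Deleting 3 leaves 1 component (was 1), so 3 is not a cut vertex.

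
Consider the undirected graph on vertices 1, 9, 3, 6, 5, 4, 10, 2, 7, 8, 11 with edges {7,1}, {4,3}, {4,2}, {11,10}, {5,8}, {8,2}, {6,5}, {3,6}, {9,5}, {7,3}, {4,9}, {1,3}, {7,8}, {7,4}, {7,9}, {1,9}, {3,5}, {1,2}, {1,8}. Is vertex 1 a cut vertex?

Deleting 1 leaves 2 components (was 2), so 1 is not a cut vertex.

No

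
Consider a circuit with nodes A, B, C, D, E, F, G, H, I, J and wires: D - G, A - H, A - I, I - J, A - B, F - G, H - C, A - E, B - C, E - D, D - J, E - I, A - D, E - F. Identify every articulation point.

A

Removing A increases the component count from 1 to 2, so A is a cut vertex.
By contrast removing C leaves 1 component; it is not a cut vertex. No other vertex is a cut vertex either.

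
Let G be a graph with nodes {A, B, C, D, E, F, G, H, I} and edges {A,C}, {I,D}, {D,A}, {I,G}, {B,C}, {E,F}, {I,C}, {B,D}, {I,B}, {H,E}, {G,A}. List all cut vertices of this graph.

E

Removing E increases the component count from 2 to 3, so E is a cut vertex.
By contrast removing B leaves 2 components; it is not a cut vertex. No other vertex is a cut vertex either.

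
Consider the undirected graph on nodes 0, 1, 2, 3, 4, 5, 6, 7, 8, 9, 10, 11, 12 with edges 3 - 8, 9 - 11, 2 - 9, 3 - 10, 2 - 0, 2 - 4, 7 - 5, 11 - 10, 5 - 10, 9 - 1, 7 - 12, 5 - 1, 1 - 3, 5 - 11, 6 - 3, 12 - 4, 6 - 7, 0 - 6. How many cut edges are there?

The edges on the cycle 2-0-6-7-12-4-2 are not bridges since each lies on that cycle.
But removing 8 - 3 disconnects 8 from 3 — this is a bridge.

1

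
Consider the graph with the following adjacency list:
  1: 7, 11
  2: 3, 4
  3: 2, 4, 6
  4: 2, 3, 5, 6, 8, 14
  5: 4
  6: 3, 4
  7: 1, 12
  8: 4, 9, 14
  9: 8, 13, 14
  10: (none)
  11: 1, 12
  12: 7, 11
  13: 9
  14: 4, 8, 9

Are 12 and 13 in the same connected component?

No

The component containing 12 is {1, 7, 11, 12}, and 13 is not in it.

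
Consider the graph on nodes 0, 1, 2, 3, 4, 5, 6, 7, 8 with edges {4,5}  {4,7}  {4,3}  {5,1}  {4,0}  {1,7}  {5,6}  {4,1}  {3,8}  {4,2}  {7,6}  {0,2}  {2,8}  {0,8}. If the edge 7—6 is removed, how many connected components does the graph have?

7 and 6 are still connected via 7-4-5-6, so the component count stays at 1.

1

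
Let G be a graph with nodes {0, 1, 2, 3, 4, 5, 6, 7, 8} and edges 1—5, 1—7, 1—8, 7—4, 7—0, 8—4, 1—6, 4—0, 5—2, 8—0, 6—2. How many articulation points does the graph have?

1

Removing 1 increases the component count from 2 to 3, so 1 is a cut vertex.
By contrast removing 2 leaves 2 components; it is not a cut vertex. No other vertex is a cut vertex either.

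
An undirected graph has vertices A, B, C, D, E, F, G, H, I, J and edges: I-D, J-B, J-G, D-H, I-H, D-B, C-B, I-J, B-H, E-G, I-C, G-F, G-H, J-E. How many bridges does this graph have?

1

The edges on the cycle I-D-B-C-I are not bridges since each lies on that cycle.
But removing F-G disconnects F from G — this is a bridge.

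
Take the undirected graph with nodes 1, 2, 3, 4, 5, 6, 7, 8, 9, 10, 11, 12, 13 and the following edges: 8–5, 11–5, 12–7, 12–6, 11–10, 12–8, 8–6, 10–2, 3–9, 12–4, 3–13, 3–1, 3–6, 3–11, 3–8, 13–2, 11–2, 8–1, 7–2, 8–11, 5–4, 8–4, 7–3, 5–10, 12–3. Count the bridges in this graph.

The edges on the cycle 12-7-3-8-6-12 are not bridges since each lies on that cycle.
But removing 3–9 disconnects 3 from 9 — this is a bridge.

1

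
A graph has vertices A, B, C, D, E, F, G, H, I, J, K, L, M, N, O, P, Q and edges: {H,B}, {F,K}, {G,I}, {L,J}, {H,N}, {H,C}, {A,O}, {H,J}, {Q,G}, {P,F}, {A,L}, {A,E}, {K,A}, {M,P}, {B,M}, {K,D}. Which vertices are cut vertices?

A, G, H, K

Removing A increases the component count from 2 to 4, so A is a cut vertex.
Removing G increases the component count from 2 to 3, so G is a cut vertex.
Removing H increases the component count from 2 to 4, so H is a cut vertex.
Likewise K is a cut vertex.
By contrast removing F leaves 2 components; it is not a cut vertex. No other vertex is a cut vertex either.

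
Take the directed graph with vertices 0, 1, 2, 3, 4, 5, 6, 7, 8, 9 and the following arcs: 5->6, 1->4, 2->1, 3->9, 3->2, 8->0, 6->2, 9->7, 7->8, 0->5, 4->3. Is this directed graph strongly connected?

From 6 we can reach every vertex (0, 1, 2, 3, 4, 5, 6, 7, 8, 9), and every vertex can reach 6 (0, 1, 2, 3, 4, 5, 6, 7, 8, 9). So the whole graph is one strongly connected component.

Yes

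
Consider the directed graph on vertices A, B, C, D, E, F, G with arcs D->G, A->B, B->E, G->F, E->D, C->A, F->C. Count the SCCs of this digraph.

{A, B, C, D, E, F, G} are all mutually reachable — one SCC of size 7.
That gives 1 strongly connected component.

1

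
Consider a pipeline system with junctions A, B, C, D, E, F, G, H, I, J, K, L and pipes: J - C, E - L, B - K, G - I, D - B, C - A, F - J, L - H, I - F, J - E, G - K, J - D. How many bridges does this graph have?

The edges on the cycle G-I-F-J-D-B-K-G are not bridges since each lies on that cycle.
But removing L - H disconnects L from H; removing J - C disconnects J from C; removing E - L disconnects E from L; removing E - J disconnects E from J — these are bridges.
In total 5 edges are bridges.

5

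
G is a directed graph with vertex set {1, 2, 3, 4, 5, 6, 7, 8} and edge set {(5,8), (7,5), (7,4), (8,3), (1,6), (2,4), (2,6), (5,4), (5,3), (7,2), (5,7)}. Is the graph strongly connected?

No

There is no directed path from 8 to 1, so the graph is not strongly connected.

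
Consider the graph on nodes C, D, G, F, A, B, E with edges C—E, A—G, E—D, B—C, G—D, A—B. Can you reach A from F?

No

The component containing F is {F}, and A is not in it.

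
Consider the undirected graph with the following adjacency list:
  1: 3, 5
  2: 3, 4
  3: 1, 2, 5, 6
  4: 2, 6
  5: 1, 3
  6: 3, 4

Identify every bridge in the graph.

The edges on the cycle 3-1-5-3 are not bridges since each lies on that cycle.
Every edge lies on some cycle, so there are no bridges.

none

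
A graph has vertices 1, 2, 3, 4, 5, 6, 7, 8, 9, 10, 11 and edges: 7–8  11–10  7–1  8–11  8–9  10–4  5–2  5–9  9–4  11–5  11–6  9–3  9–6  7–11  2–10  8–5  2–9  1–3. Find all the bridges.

The edges on the cycle 7-8-9-5-11-7 are not bridges since each lies on that cycle.
Every edge lies on some cycle, so there are no bridges.

none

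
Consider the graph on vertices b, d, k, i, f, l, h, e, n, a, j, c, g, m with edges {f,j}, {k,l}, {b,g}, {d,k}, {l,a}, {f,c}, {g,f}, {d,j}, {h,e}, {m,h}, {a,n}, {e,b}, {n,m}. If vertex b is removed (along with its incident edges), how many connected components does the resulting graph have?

With b gone, the remaining components are: {i}; {a, c, d, e, f, g, h, j, k, l, m, n}.
That is 2 components.

2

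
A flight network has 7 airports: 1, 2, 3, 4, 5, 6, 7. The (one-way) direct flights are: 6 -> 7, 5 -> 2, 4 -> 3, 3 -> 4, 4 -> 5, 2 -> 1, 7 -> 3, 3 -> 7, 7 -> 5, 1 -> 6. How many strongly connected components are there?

1

{1, 2, 3, 4, 5, 6, 7} are all mutually reachable — one SCC of size 7.
That gives 1 strongly connected component.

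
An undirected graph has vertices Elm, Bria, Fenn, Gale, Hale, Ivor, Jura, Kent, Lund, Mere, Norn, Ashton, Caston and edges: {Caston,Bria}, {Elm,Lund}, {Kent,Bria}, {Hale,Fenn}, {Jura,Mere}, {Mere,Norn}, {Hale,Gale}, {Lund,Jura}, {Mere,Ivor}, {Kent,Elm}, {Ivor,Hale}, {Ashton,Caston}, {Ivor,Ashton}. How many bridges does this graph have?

The edges on the cycle Kent-Elm-Lund-Jura-Mere-Ivor-Ashton-Caston-Bria-Kent are not bridges since each lies on that cycle.
But removing Hale-Fenn disconnects Hale from Fenn; removing Mere-Norn disconnects Mere from Norn; removing Hale-Gale disconnects Hale from Gale; removing Hale-Ivor disconnects Hale from Ivor — these are bridges.
That makes 4 bridges.

4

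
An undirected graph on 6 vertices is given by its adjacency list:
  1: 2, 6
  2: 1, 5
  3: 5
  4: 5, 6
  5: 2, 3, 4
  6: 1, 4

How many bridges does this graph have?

1

The edges on the cycle 1-2-5-4-6-1 are not bridges since each lies on that cycle.
But removing 5-3 disconnects 5 from 3 — this is a bridge.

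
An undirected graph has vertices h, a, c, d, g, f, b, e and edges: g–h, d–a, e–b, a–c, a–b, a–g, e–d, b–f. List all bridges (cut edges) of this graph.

The edges on the cycle e-d-a-b-e are not bridges since each lies on that cycle.
But removing a–g disconnects a from g; removing b–f disconnects b from f; removing a–c disconnects a from c; removing g–h disconnects g from h — these are bridges.

a-c, a-g, b-f, g-h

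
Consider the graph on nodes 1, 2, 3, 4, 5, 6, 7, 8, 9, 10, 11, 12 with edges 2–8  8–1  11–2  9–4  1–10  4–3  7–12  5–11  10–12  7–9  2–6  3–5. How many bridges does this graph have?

The edges on the cycle 7-9-4-3-5-11-2-8-1-10-12-7 are not bridges since each lies on that cycle.
But removing 6–2 disconnects 6 from 2 — this is a bridge.

1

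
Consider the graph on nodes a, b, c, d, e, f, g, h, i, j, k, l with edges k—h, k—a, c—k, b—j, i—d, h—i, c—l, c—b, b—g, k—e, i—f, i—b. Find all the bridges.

a-k, b-g, b-j, c-l, d-i, e-k, f-i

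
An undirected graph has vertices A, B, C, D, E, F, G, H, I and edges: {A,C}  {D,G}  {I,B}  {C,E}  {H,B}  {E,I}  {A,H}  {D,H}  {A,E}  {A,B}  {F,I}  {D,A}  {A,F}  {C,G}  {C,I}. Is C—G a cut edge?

No

After removing C—G, the path C-A-D-G still connects them, so the edge is not a bridge.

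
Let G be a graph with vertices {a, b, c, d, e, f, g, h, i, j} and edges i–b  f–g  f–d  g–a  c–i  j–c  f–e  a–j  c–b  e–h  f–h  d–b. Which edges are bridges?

none

The edges on the cycle f-e-h-f are not bridges since each lies on that cycle.
Every edge lies on some cycle, so there are no bridges.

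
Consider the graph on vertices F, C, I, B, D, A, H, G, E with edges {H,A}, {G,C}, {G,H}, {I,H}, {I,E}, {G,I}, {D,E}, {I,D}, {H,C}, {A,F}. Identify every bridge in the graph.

A-F, A-H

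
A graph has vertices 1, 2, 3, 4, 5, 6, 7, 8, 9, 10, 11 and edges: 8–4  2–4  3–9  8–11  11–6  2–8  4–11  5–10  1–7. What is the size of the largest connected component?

5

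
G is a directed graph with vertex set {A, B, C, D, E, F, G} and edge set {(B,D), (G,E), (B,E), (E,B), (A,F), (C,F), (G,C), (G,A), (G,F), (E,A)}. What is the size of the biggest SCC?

2

{B, E} are all mutually reachable — one SCC of size 2.
{D} is an SCC by itself.
{G} is an SCC by itself.
{C} is an SCC by itself.
{A} is an SCC by itself.
(and 1 more singleton SCC)
The largest has 2 vertices.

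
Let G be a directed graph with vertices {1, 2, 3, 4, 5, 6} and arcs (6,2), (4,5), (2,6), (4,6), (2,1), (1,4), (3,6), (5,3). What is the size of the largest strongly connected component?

{1, 2, 3, 4, 5, 6} are all mutually reachable — one SCC of size 6.
The largest has 6 vertices.

6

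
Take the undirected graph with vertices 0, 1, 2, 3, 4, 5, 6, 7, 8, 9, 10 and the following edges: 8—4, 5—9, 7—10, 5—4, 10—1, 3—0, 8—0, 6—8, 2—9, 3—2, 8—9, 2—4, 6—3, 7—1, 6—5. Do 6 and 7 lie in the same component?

No

The component containing 6 is {0, 2, 3, 4, 5, 6, 8, 9}, and 7 is not in it.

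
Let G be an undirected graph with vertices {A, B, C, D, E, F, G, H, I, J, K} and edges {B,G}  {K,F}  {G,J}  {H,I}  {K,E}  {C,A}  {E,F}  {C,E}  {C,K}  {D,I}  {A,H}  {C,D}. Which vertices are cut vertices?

Removing C increases the component count from 2 to 3, so C is a cut vertex.
Removing G increases the component count from 2 to 3, so G is a cut vertex.
By contrast removing B leaves 2 components; it is not a cut vertex. No other vertex is a cut vertex either.

C, G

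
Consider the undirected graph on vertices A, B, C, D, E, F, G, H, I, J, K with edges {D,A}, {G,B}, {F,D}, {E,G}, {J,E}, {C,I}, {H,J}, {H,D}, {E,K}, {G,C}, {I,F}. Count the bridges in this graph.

3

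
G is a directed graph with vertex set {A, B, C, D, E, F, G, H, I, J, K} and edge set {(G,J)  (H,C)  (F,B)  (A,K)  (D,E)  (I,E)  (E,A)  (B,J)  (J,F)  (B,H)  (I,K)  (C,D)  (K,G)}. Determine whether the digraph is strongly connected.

No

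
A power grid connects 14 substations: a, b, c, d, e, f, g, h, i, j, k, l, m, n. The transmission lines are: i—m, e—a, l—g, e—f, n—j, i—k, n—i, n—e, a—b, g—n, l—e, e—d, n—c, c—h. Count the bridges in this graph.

10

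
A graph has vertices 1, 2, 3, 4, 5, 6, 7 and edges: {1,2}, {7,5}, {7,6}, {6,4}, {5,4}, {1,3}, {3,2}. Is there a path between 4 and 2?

No

The component containing 4 is {4, 5, 6, 7}, and 2 is not in it.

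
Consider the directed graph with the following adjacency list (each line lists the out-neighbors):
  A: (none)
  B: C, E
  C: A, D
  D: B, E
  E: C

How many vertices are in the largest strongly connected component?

{B, C, D, E} are all mutually reachable — one SCC of size 4.
{A} is an SCC by itself.
The largest has 4 vertices.

4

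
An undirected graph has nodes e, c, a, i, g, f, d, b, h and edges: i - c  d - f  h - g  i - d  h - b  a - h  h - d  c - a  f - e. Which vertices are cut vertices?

d, f, h

Removing d increases the component count from 1 to 2, so d is a cut vertex.
Removing f increases the component count from 1 to 2, so f is a cut vertex.
Removing h increases the component count from 1 to 3, so h is a cut vertex.
By contrast removing g leaves 1 component; it is not a cut vertex. No other vertex is a cut vertex either.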